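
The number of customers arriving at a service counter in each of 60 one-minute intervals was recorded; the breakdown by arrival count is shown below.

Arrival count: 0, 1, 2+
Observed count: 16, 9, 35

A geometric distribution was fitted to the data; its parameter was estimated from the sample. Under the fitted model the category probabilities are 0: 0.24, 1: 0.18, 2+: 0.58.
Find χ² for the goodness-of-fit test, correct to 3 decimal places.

Expected counts E_i = n·p_i: 60×0.24 = 14.4, 60×0.18 = 10.8, 60×0.58 = 34.8.
0: (16 − 14.4)²/14.4 = 2.56/14.4 = 0.1778
1: (9 − 10.8)²/10.8 = 3.24/10.8 = 0.3000
2+: (35 − 34.8)²/34.8 = 0.04/34.8 = 0.0011
Sum = 0.479

0.479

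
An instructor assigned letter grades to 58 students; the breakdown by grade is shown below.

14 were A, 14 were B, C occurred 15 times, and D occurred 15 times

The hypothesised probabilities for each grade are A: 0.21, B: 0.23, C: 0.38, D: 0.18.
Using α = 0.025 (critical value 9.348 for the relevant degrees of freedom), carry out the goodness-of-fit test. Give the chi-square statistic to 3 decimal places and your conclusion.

4.545; do not reject

Expected counts E_i = n·p_i: 58×0.21 = 12.18, 58×0.23 = 13.34, 58×0.38 = 22.04, 58×0.18 = 10.44.
A: (14 − 12.18)²/12.18 = 3.3124/12.18 = 0.2720
B: (14 − 13.34)²/13.34 = 0.4356/13.34 = 0.0327
C: (15 − 22.04)²/22.04 = 49.5616/22.04 = 2.2487
D: (15 − 10.44)²/10.44 = 20.7936/10.44 = 1.9917
Sum = 4.545
df = 3. Since 4.545 < 9.348, we do not reject H₀.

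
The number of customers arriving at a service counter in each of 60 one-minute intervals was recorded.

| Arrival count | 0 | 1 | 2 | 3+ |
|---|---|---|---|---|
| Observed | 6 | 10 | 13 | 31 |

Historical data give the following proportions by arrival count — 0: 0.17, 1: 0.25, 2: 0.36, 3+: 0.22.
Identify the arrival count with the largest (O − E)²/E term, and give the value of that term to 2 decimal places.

3+, 24.00

Expected counts E_i = n·p_i: 60×0.17 = 10.2, 60×0.25 = 15, 60×0.36 = 21.6, 60×0.22 = 13.2.
χ² = (6−10.2)²/10.2 + (10−15)²/15 + (13−21.6)²/21.6 + (31−13.2)²/13.2
   = 1.729 + 1.667 + 3.424 + 24.003
The largest term is for 3+: 24.00.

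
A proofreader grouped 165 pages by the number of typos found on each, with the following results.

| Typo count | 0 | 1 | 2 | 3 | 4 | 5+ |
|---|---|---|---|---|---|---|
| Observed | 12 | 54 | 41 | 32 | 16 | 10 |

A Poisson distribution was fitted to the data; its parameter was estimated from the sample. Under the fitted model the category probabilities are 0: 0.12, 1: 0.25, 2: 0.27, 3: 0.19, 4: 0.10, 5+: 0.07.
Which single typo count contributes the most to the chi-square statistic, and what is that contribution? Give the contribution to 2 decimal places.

Expected counts E_i = n·p_i: 165×0.12 = 19.8, 165×0.25 = 41.25, 165×0.27 = 44.55, 165×0.19 = 31.35, 165×0.10 = 16.5, 165×0.07 = 11.55.
cat         O        E   (O−E)²/E
0          12     19.8      3.073
1          54    41.25      3.941
2          41    44.55      0.283
3          32    31.35      0.013
4          16     16.5      0.015
5+         10    11.55      0.208
The largest term is for 1: 3.94.

1, 3.94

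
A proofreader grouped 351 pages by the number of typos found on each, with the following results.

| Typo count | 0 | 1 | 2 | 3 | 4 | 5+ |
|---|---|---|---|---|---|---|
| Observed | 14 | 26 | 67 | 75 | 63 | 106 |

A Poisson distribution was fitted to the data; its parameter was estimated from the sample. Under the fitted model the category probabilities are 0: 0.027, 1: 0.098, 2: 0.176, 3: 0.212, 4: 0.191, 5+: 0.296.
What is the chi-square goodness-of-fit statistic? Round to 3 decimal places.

Expected counts E_i = n·p_i: 351×0.027 = 9.477, 351×0.098 = 34.398, 351×0.176 = 61.776, 351×0.212 = 74.412, 351×0.191 = 67.041, 351×0.296 = 103.896.
χ² = (14−9.477)²/9.477 + (26−34.398)²/34.398 + (67−61.776)²/61.776 + (75−74.412)²/74.412 + (63−67.041)²/67.041 + (106−103.896)²/103.896
   = 2.1587 + 2.0503 + 0.4418 + 0.0046 + 0.2436 + 0.0426
Sum = 4.942

4.942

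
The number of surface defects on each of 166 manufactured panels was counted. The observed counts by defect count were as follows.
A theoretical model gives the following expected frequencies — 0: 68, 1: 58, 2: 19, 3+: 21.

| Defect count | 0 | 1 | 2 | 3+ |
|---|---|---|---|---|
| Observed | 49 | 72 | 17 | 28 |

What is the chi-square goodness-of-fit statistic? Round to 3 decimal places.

11.232

cat         O        E   (O−E)²/E
0          49       68     5.3088
1          72       58     3.3793
2          17       19     0.2105
3+         28       21     2.3333
Sum = 11.232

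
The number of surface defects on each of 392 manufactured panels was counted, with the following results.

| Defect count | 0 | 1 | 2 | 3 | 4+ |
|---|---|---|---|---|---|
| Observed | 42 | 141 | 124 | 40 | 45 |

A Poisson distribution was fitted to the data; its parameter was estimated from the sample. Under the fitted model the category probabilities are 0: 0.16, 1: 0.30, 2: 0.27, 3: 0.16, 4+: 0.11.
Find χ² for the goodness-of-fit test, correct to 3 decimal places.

22.929

Expected counts E_i = n·p_i: 392×0.16 = 62.72, 392×0.30 = 117.6, 392×0.27 = 105.84, 392×0.16 = 62.72, 392×0.11 = 43.12.
0: (42 − 62.72)²/62.72 = 429.3184/62.72 = 6.8450
1: (141 − 117.6)²/117.6 = 547.56/117.6 = 4.6561
2: (124 − 105.84)²/105.84 = 329.7856/105.84 = 3.1159
3: (40 − 62.72)²/62.72 = 516.1984/62.72 = 8.2302
4+: (45 − 43.12)²/43.12 = 3.5344/43.12 = 0.0820
Sum = 22.929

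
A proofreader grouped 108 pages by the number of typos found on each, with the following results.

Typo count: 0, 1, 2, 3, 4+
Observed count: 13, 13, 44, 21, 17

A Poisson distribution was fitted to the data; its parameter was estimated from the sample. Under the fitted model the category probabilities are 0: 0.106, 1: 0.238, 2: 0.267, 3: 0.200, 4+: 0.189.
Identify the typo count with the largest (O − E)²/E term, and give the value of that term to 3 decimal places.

2, 7.974

Expected counts E_i = n·p_i: 108×0.106 = 11.448, 108×0.238 = 25.704, 108×0.267 = 28.836, 108×0.200 = 21.6, 108×0.189 = 20.412.
χ² = (13−11.448)²/11.448 + (13−25.704)²/25.704 + (44−28.836)²/28.836 + (21−21.6)²/21.6 + (17−20.412)²/20.412
   = 0.2104 + 6.2789 + 7.9743 + 0.0167 + 0.5703
The largest term is for 2: 7.974.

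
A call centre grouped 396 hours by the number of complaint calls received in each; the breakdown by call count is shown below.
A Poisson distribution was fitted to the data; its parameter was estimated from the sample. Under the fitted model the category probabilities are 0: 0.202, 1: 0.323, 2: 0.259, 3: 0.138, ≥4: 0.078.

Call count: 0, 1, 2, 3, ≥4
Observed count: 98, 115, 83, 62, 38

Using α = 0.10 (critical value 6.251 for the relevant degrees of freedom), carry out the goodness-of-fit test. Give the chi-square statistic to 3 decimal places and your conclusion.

11.715; reject

Expected counts E_i = n·p_i: 396×0.202 = 79.992, 396×0.323 = 127.908, 396×0.259 = 102.564, 396×0.138 = 54.648, 396×0.078 = 30.888.
cat         O        E   (O−E)²/E
0          98   79.992     4.0540
1         115  127.908     1.3026
2          83  102.564     3.7318
3          62   54.648     0.9891
≥4         38   30.888     1.6375
Sum = 11.715
df = 3. Since 11.715 > 6.251, we reject H₀.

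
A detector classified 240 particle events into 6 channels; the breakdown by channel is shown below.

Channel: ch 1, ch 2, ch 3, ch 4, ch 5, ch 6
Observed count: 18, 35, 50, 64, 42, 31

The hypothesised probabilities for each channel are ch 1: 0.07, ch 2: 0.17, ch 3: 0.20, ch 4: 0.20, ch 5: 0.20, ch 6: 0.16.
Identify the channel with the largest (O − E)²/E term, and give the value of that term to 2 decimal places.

Expected counts E_i = n·p_i: 240×0.07 = 16.8, 240×0.17 = 40.8, 240×0.20 = 48, 240×0.20 = 48, 240×0.20 = 48, 240×0.16 = 38.4.
ch 1: (18 − 16.8)²/16.8 = 1.44/16.8 = 0.086
ch 2: (35 − 40.8)²/40.8 = 33.64/40.8 = 0.825
ch 3: (50 − 48)²/48 = 4/48 = 0.083
ch 4: (64 − 48)²/48 = 256/48 = 5.333
ch 5: (42 − 48)²/48 = 36/48 = 0.750
ch 6: (31 − 38.4)²/38.4 = 54.76/38.4 = 1.426
The largest term is for ch 4: 5.33.

ch 4, 5.33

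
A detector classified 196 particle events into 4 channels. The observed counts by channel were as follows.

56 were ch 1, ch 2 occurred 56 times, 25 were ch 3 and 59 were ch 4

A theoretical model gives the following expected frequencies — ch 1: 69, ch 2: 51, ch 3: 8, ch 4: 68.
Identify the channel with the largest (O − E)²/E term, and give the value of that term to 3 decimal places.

ch 1: (56 − 69)²/69 = 169/69 = 2.4493
ch 2: (56 − 51)²/51 = 25/51 = 0.4902
ch 3: (25 − 8)²/8 = 289/8 = 36.1250
ch 4: (59 − 68)²/68 = 81/68 = 1.1912
The largest term is for ch 3: 36.125.

ch 3, 36.125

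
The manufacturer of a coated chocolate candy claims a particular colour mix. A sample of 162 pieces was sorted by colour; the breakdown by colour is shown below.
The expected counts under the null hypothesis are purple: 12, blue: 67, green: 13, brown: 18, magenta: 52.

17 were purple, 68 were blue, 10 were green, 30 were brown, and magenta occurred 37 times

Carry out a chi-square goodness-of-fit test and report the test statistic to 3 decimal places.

15.117

χ² = (17−12)²/12 + (68−67)²/67 + (10−13)²/13 + (30−18)²/18 + (37−52)²/52
   = 2.0833 + 0.0149 + 0.6923 + 8.0000 + 4.3269
Sum = 15.117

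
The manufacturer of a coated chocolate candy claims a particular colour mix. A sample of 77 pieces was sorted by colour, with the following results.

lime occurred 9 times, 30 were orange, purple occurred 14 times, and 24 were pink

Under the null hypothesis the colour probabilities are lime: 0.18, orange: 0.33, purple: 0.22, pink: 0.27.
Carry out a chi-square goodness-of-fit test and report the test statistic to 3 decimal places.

Expected counts E_i = n·p_i: 77×0.18 = 13.86, 77×0.33 = 25.41, 77×0.22 = 16.94, 77×0.27 = 20.79.
lime: (9 − 13.86)²/13.86 = 23.6196/13.86 = 1.7042
orange: (30 − 25.41)²/25.41 = 21.0681/25.41 = 0.8291
purple: (14 − 16.94)²/16.94 = 8.6436/16.94 = 0.5102
pink: (24 − 20.79)²/20.79 = 10.3041/20.79 = 0.4956
Sum = 3.539

3.539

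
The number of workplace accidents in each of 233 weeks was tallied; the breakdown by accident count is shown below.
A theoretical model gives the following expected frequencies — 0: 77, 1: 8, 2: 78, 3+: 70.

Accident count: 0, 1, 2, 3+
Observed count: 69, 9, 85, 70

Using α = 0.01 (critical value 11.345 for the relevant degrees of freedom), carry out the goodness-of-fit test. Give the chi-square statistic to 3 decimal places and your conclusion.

χ² = (69−77)²/77 + (9−8)²/8 + (85−78)²/78 + (70−70)²/70
   = 0.8312 + 0.1250 + 0.6282 + 0.0000
Sum = 1.584
df = 3. Since 1.584 < 11.345, we do not reject H₀.

1.584; do not reject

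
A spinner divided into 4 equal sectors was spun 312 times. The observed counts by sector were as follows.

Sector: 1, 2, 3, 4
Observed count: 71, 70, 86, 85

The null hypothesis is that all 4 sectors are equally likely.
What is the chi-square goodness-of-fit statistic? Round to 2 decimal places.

Under H₀ each category has probability 1/4, so each expected count is 312/4 = 78.
cat         O        E   (O−E)²/E
1          71       78      0.628
2          70       78      0.821
3          86       78      0.821
4          85       78      0.628
Sum = 2.90

2.90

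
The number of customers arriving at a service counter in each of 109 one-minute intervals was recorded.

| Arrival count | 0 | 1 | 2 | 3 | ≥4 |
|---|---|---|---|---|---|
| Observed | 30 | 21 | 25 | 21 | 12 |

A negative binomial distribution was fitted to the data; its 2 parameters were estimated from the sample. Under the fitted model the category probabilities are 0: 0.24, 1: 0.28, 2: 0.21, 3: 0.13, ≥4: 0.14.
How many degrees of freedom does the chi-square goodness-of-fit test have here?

There are k = 5 categories and 2 parameters estimated from the data, so df = 5 − 1 − 2 = 2.

2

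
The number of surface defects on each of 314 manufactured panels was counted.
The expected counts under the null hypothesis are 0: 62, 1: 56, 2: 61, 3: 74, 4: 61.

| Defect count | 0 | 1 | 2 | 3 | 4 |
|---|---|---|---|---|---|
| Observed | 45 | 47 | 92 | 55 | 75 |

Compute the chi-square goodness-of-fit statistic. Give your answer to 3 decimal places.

29.953

cat         O        E   (O−E)²/E
0          45       62     4.6613
1          47       56     1.4464
2          92       61    15.7541
3          55       74     4.8784
4          75       61     3.2131
Sum = 29.953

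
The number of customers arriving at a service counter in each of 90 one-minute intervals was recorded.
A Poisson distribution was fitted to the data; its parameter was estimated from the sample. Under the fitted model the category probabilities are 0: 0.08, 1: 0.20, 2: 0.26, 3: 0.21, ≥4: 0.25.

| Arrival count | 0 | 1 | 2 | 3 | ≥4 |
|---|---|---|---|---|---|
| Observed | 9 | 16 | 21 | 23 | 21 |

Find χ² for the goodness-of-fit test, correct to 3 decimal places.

1.908

Expected counts E_i = n·p_i: 90×0.08 = 7.2, 90×0.20 = 18, 90×0.26 = 23.4, 90×0.21 = 18.9, 90×0.25 = 22.5.
χ² = (9−7.2)²/7.2 + (16−18)²/18 + (21−23.4)²/23.4 + (23−18.9)²/18.9 + (21−22.5)²/22.5
   = 0.4500 + 0.2222 + 0.2462 + 0.8894 + 0.1000
Sum = 1.908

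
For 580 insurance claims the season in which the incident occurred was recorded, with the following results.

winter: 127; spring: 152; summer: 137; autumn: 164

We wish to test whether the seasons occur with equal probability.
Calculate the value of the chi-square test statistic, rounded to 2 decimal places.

5.50

Expected count for each of the 4 categories: 580/4 = 145.
cat         O        E   (O−E)²/E
winter    127      145      2.234
spring    152      145      0.338
summer    137      145      0.441
autumn    164      145      2.490
Sum = 5.50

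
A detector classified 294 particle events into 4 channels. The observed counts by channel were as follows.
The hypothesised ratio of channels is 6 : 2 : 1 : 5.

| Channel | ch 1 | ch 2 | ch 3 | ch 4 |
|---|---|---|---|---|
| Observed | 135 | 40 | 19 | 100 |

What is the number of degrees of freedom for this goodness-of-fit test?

There are k = 4 categories and no parameters were estimated from the data, so df = 4 − 1 = 3.

3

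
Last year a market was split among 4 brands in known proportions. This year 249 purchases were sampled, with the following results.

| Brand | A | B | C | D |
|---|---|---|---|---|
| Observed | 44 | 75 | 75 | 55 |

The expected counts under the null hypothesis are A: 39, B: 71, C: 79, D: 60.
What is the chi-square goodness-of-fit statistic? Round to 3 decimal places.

χ² = (44−39)²/39 + (75−71)²/71 + (75−79)²/79 + (55−60)²/60
   = 0.6410 + 0.2254 + 0.2025 + 0.4167
Sum = 1.486

1.486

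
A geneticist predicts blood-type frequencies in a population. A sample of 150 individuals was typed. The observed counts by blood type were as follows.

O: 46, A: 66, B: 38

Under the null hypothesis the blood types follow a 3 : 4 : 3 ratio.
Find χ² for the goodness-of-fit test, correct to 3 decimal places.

Ratio total = 10. Expected counts: 150×3/10 = 45, 150×4/10 = 60, 150×3/10 = 45.
χ² = (46−45)²/45 + (66−60)²/60 + (38−45)²/45
   = 0.0222 + 0.6000 + 1.0889
Sum = 1.711

1.711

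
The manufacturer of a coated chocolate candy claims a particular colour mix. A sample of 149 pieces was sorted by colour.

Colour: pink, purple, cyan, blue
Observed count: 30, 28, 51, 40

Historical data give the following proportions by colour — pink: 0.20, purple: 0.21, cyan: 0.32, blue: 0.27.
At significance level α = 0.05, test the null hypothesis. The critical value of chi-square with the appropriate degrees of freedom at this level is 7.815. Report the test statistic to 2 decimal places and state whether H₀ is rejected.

Expected counts E_i = n·p_i: 149×0.20 = 29.8, 149×0.21 = 31.29, 149×0.32 = 47.68, 149×0.27 = 40.23.
cat         O        E   (O−E)²/E
pink       30     29.8      0.001
purple     28    31.29      0.346
cyan       51    47.68      0.231
blue       40    40.23      0.001
Sum = 0.58
df = 3. Since 0.58 < 7.815, we do not reject H₀.

0.58; do not reject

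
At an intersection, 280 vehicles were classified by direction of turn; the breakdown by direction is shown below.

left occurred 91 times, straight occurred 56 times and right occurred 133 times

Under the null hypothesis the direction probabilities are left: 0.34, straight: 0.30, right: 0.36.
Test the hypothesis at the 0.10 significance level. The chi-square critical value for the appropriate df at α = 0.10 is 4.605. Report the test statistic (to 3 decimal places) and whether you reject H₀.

Expected counts E_i = n·p_i: 280×0.34 = 95.2, 280×0.30 = 84, 280×0.36 = 100.8.
left: (91 − 95.2)²/95.2 = 17.64/95.2 = 0.1853
straight: (56 − 84)²/84 = 784/84 = 9.3333
right: (133 − 100.8)²/100.8 = 1036.84/100.8 = 10.2861
Sum = 19.805
df = 2. Since 19.805 > 4.605, we reject H₀.

19.805; reject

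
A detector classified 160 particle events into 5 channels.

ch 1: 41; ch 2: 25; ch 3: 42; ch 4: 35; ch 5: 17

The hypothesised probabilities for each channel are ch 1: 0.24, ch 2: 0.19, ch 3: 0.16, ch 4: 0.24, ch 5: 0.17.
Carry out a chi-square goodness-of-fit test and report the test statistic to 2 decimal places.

15.77

Expected counts E_i = n·p_i: 160×0.24 = 38.4, 160×0.19 = 30.4, 160×0.16 = 25.6, 160×0.24 = 38.4, 160×0.17 = 27.2.
cat         O        E   (O−E)²/E
ch 1       41     38.4      0.176
ch 2       25     30.4      0.959
ch 3       42     25.6     10.506
ch 4       35     38.4      0.301
ch 5       17     27.2      3.825
Sum = 15.77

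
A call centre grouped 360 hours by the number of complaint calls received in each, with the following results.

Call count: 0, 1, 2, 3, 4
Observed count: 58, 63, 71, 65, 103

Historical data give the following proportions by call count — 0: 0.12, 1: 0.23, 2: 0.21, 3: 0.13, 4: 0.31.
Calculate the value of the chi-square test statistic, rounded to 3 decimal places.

17.826

Expected counts E_i = n·p_i: 360×0.12 = 43.2, 360×0.23 = 82.8, 360×0.21 = 75.6, 360×0.13 = 46.8, 360×0.31 = 111.6.
cat         O        E   (O−E)²/E
0          58     43.2     5.0704
1          63     82.8     4.7348
2          71     75.6     0.2799
3          65     46.8     7.0778
4         103    111.6     0.6627
Sum = 17.826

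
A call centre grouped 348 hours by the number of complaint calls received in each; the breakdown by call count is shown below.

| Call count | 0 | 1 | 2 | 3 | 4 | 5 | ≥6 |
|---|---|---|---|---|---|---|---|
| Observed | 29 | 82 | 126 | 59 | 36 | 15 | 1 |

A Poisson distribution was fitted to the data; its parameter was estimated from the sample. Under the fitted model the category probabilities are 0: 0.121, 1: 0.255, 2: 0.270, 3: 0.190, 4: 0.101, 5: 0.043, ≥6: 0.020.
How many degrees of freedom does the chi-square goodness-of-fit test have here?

5

There are k = 7 categories and 1 parameter estimated from the data, so df = 7 − 1 − 1 = 5.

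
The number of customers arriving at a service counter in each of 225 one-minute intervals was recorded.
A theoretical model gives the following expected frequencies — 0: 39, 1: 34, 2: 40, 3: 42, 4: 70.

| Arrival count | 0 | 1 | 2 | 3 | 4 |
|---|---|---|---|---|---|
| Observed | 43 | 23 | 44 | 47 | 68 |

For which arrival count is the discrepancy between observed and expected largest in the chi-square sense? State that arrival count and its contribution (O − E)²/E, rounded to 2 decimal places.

0: (43 − 39)²/39 = 16/39 = 0.410
1: (23 − 34)²/34 = 121/34 = 3.559
2: (44 − 40)²/40 = 16/40 = 0.400
3: (47 − 42)²/42 = 25/42 = 0.595
4: (68 − 70)²/70 = 4/70 = 0.057
The largest term is for 1: 3.56.

1, 3.56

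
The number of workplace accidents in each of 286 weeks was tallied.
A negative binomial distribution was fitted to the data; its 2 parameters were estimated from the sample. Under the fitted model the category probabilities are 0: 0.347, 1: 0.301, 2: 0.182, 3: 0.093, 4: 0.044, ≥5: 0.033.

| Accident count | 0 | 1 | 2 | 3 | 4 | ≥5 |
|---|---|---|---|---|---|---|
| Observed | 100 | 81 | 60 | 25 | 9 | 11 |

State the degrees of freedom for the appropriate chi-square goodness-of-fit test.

There are k = 6 categories and 2 parameters estimated from the data, so df = 6 − 1 − 2 = 3.

3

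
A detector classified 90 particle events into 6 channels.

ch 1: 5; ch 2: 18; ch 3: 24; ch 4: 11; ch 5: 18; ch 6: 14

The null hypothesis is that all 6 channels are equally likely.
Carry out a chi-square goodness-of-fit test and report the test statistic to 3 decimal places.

Expected count for each of the 6 categories: 90/6 = 15.
χ² = (5−15)²/15 + (18−15)²/15 + (24−15)²/15 + (11−15)²/15 + (18−15)²/15 + (14−15)²/15
   = 6.6667 + 0.6000 + 5.4000 + 1.0667 + 0.6000 + 0.0667
Sum = 14.400

14.400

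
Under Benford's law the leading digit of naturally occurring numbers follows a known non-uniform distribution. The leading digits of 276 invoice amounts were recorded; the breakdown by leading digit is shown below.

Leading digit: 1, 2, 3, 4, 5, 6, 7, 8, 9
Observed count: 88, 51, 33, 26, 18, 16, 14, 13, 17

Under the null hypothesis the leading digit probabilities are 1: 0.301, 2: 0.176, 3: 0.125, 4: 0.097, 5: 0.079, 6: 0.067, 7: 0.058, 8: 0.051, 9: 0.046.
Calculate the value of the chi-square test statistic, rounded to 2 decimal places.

Expected counts E_i = n·p_i: 276×0.301 = 83.076, 276×0.176 = 48.576, 276×0.125 = 34.5, 276×0.097 = 26.772, 276×0.079 = 21.804, 276×0.067 = 18.492, 276×0.058 = 16.008, 276×0.051 = 14.076, 276×0.046 = 12.696.
1: (88 − 83.076)²/83.076 = 24.245776/83.076 = 0.292
2: (51 − 48.576)²/48.576 = 5.875776/48.576 = 0.121
3: (33 − 34.5)²/34.5 = 2.25/34.5 = 0.065
4: (26 − 26.772)²/26.772 = 0.595984/26.772 = 0.022
5: (18 − 21.804)²/21.804 = 14.470416/21.804 = 0.664
6: (16 − 18.492)²/18.492 = 6.210064/18.492 = 0.336
7: (14 − 16.008)²/16.008 = 4.032064/16.008 = 0.252
8: (13 − 14.076)²/14.076 = 1.157776/14.076 = 0.082
9: (17 − 12.696)²/12.696 = 18.524416/12.696 = 1.459
Sum = 3.29

3.29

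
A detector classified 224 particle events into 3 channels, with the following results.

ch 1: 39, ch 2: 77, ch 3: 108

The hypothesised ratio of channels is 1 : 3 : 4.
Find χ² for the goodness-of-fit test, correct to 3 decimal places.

5.048

Ratio total = 8. Expected counts: 224×1/8 = 28, 224×3/8 = 84, 224×4/8 = 112.
ch 1: (39 − 28)²/28 = 121/28 = 4.3214
ch 2: (77 − 84)²/84 = 49/84 = 0.5833
ch 3: (108 − 112)²/112 = 16/112 = 0.1429
Sum = 5.048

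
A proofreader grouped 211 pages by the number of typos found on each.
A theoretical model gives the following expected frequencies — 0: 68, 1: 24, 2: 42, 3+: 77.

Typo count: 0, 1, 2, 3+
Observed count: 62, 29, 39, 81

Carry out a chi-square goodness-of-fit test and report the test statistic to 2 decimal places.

1.99

χ² = (62−68)²/68 + (29−24)²/24 + (39−42)²/42 + (81−77)²/77
   = 0.529 + 1.042 + 0.214 + 0.208
Sum = 1.99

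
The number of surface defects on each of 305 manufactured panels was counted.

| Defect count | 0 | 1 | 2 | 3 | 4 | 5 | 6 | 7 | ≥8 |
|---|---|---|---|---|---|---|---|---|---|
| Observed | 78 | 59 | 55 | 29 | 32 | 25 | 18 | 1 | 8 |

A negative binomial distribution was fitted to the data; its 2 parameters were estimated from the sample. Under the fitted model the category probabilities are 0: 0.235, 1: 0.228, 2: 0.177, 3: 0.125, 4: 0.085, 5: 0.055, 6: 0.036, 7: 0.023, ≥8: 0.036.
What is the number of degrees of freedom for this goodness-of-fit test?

6

There are k = 9 categories and 2 parameters estimated from the data, so df = 9 − 1 − 2 = 6.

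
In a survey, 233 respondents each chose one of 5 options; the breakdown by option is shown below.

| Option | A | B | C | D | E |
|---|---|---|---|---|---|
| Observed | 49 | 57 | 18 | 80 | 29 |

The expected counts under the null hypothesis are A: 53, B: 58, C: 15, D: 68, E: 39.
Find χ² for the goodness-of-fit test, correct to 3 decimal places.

5.601

cat         O        E   (O−E)²/E
A          49       53     0.3019
B          57       58     0.0172
C          18       15     0.6000
D          80       68     2.1176
E          29       39     2.5641
Sum = 5.601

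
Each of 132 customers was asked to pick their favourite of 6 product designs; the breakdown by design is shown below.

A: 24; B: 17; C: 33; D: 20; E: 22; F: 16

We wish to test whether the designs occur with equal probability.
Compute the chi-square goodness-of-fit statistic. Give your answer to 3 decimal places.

Expected count for each of the 6 categories: 132/6 = 22.
A: (24 − 22)²/22 = 4/22 = 0.1818
B: (17 − 22)²/22 = 25/22 = 1.1364
C: (33 − 22)²/22 = 121/22 = 5.5000
D: (20 − 22)²/22 = 4/22 = 0.1818
E: (22 − 22)²/22 = 0/22 = 0.0000
F: (16 − 22)²/22 = 36/22 = 1.6364
Sum = 8.636

8.636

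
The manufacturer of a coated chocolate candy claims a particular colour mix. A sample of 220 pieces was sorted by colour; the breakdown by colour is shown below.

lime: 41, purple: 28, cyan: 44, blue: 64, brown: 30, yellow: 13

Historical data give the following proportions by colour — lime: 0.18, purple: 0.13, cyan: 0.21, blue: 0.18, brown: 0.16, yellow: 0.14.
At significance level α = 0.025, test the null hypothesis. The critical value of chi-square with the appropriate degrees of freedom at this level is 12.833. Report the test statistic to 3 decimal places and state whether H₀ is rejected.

Expected counts E_i = n·p_i: 220×0.18 = 39.6, 220×0.13 = 28.6, 220×0.21 = 46.2, 220×0.18 = 39.6, 220×0.16 = 35.2, 220×0.14 = 30.8.
lime: (41 − 39.6)²/39.6 = 1.96/39.6 = 0.0495
purple: (28 − 28.6)²/28.6 = 0.36/28.6 = 0.0126
cyan: (44 − 46.2)²/46.2 = 4.84/46.2 = 0.1048
blue: (64 − 39.6)²/39.6 = 595.36/39.6 = 15.0343
brown: (30 − 35.2)²/35.2 = 27.04/35.2 = 0.7682
yellow: (13 − 30.8)²/30.8 = 316.84/30.8 = 10.2870
Sum = 26.256
df = 5. Since 26.256 > 12.833, we reject H₀.

26.256; reject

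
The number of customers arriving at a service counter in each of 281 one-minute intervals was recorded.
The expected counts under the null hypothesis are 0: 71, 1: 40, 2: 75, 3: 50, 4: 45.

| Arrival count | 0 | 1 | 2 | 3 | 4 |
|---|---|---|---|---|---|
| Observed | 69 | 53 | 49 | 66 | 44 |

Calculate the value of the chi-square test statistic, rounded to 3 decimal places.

18.437

cat         O        E   (O−E)²/E
0          69       71     0.0563
1          53       40     4.2250
2          49       75     9.0133
3          66       50     5.1200
4          44       45     0.0222
Sum = 18.437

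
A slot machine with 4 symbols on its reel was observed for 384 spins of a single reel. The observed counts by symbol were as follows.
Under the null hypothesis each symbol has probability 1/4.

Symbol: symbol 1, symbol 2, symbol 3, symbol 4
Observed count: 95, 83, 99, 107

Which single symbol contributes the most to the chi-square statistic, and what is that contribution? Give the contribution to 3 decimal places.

symbol 2, 1.760

Expected count for each of the 4 categories: 384/4 = 96.
χ² = (95−96)²/96 + (83−96)²/96 + (99−96)²/96 + (107−96)²/96
   = 0.0104 + 1.7604 + 0.0938 + 1.2604
The largest term is for symbol 2: 1.760.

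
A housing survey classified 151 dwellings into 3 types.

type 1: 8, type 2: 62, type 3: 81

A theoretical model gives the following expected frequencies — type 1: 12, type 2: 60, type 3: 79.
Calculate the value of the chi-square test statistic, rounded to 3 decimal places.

type 1: (8 − 12)²/12 = 16/12 = 1.3333
type 2: (62 − 60)²/60 = 4/60 = 0.0667
type 3: (81 − 79)²/79 = 4/79 = 0.0506
Sum = 1.451

1.451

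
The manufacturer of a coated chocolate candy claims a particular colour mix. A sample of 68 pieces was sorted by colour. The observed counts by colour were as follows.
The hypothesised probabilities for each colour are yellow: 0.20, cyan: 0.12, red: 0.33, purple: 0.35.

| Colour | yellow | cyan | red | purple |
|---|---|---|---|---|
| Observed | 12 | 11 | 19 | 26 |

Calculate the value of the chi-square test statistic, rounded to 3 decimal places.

Expected counts E_i = n·p_i: 68×0.20 = 13.6, 68×0.12 = 8.16, 68×0.33 = 22.44, 68×0.35 = 23.8.
χ² = (12−13.6)²/13.6 + (11−8.16)²/8.16 + (19−22.44)²/22.44 + (26−23.8)²/23.8
   = 0.1882 + 0.9884 + 0.5273 + 0.2034
Sum = 1.907

1.907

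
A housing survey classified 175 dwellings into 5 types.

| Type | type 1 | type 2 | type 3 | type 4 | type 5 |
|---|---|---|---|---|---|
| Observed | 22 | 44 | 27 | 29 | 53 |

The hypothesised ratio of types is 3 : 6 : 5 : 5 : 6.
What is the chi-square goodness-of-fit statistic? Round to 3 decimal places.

Ratio total = 25. Expected counts: 175×3/25 = 21, 175×6/25 = 42, 175×5/25 = 35, 175×5/25 = 35, 175×6/25 = 42.
type 1: (22 − 21)²/21 = 1/21 = 0.0476
type 2: (44 − 42)²/42 = 4/42 = 0.0952
type 3: (27 − 35)²/35 = 64/35 = 1.8286
type 4: (29 − 35)²/35 = 36/35 = 1.0286
type 5: (53 − 42)²/42 = 121/42 = 2.8810
Sum = 5.881

5.881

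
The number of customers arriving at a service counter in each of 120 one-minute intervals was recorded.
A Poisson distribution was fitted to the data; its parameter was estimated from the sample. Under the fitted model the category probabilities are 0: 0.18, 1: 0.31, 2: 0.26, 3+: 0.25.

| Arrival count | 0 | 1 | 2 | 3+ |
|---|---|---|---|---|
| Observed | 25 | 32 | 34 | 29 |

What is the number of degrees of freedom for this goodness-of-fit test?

There are k = 4 categories and 1 parameter estimated from the data, so df = 4 − 1 − 1 = 2.

2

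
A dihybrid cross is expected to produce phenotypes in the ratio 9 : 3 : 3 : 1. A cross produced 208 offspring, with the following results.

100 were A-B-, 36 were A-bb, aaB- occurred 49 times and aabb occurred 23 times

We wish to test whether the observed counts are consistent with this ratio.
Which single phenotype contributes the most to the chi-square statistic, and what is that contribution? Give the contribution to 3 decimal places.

Ratio total = 16. Expected counts: 208×9/16 = 117, 208×3/16 = 39, 208×3/16 = 39, 208×1/16 = 13.
cat         O        E   (O−E)²/E
A-B-      100      117     2.4701
A-bb       36       39     0.2308
aaB-       49       39     2.5641
aabb       23       13     7.6923
The largest term is for aabb: 7.692.

aabb, 7.692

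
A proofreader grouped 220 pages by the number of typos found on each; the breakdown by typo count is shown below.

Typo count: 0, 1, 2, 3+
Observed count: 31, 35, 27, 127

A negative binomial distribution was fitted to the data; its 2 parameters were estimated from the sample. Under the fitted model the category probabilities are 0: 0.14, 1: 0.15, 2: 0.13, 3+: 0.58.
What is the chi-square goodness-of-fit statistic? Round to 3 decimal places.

Expected counts E_i = n·p_i: 220×0.14 = 30.8, 220×0.15 = 33, 220×0.13 = 28.6, 220×0.58 = 127.6.
cat         O        E   (O−E)²/E
0          31     30.8     0.0013
1          35       33     0.1212
2          27     28.6     0.0895
3+        127    127.6     0.0028
Sum = 0.215

0.215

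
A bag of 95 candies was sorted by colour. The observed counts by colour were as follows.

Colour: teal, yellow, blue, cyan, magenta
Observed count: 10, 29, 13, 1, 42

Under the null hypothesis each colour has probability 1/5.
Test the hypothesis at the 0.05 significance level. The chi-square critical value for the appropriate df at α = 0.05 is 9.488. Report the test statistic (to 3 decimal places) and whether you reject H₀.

56.316; reject

Under H₀ each category has probability 1/5, so each expected count is 95/5 = 19.
χ² = (10−19)²/19 + (29−19)²/19 + (13−19)²/19 + (1−19)²/19 + (42−19)²/19
   = 4.2632 + 5.2632 + 1.8947 + 17.0526 + 27.8421
Sum = 56.316
df = 4. Since 56.316 > 9.488, we reject H₀.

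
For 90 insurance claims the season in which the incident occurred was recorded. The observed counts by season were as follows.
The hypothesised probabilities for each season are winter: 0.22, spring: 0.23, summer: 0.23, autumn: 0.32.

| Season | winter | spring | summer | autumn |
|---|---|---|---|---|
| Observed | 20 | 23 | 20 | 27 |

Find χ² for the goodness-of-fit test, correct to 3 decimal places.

Expected counts E_i = n·p_i: 90×0.22 = 19.8, 90×0.23 = 20.7, 90×0.23 = 20.7, 90×0.32 = 28.8.
cat         O        E   (O−E)²/E
winter     20     19.8     0.0020
spring     23     20.7     0.2556
summer     20     20.7     0.0237
autumn     27     28.8     0.1125
Sum = 0.394

0.394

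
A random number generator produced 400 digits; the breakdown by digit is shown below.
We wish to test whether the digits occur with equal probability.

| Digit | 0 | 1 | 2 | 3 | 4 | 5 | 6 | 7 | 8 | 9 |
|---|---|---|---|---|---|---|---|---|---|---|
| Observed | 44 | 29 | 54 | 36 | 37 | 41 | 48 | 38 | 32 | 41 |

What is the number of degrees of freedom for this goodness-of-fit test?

9

There are k = 10 categories and no parameters were estimated from the data, so df = 10 − 1 = 9.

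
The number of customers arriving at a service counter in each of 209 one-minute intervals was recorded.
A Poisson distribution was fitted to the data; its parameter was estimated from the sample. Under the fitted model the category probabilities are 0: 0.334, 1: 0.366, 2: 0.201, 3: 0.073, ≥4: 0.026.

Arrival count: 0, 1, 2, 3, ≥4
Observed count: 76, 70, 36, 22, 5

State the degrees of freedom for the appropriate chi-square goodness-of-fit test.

There are k = 5 categories and 1 parameter estimated from the data, so df = 5 − 1 − 1 = 3.

3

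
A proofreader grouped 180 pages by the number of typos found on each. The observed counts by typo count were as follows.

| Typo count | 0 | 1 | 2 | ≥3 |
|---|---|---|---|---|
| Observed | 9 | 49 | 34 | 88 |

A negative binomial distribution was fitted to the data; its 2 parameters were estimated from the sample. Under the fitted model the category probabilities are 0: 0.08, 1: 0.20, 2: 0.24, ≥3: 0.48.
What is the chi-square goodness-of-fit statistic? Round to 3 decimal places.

Expected counts E_i = n·p_i: 180×0.08 = 14.4, 180×0.20 = 36, 180×0.24 = 43.2, 180×0.48 = 86.4.
χ² = (9−14.4)²/14.4 + (49−36)²/36 + (34−43.2)²/43.2 + (88−86.4)²/86.4
   = 2.0250 + 4.6944 + 1.9593 + 0.0296
Sum = 8.708

8.708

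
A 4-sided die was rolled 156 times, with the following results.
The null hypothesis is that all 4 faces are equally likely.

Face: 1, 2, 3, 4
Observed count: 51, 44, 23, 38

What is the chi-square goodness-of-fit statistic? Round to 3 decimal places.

Under H₀ each category has probability 1/4, so each expected count is 156/4 = 39.
cat         O        E   (O−E)²/E
1          51       39     3.6923
2          44       39     0.6410
3          23       39     6.5641
4          38       39     0.0256
Sum = 10.923

10.923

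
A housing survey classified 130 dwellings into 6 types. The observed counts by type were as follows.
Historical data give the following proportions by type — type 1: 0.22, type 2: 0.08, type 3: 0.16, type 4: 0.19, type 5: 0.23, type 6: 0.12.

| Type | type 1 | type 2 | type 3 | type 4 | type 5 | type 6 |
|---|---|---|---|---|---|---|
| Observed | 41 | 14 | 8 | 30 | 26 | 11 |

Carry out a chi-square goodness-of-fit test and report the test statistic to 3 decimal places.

Expected counts E_i = n·p_i: 130×0.22 = 28.6, 130×0.08 = 10.4, 130×0.16 = 20.8, 130×0.19 = 24.7, 130×0.23 = 29.9, 130×0.12 = 15.6.
cat         O        E   (O−E)²/E
type 1     41     28.6     5.3762
type 2     14     10.4     1.2462
type 3      8     20.8     7.8769
type 4     30     24.7     1.1372
type 5     26     29.9     0.5087
type 6     11     15.6     1.3564
Sum = 17.502

17.502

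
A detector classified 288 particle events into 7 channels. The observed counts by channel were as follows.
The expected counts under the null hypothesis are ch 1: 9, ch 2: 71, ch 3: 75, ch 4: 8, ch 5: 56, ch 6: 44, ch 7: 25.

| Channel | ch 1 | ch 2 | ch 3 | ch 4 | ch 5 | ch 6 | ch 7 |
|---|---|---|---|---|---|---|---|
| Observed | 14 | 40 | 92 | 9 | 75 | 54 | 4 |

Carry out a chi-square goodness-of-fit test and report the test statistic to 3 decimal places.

ch 1: (14 − 9)²/9 = 25/9 = 2.7778
ch 2: (40 − 71)²/71 = 961/71 = 13.5352
ch 3: (92 − 75)²/75 = 289/75 = 3.8533
ch 4: (9 − 8)²/8 = 1/8 = 0.1250
ch 5: (75 − 56)²/56 = 361/56 = 6.4464
ch 6: (54 − 44)²/44 = 100/44 = 2.2727
ch 7: (4 − 25)²/25 = 441/25 = 17.6400
Sum = 46.650

46.650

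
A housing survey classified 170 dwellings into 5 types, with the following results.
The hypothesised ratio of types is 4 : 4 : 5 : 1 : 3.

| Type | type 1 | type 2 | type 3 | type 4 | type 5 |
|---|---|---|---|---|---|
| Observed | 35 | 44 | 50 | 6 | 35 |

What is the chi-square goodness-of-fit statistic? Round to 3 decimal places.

Ratio total = 17. Expected counts: 170×4/17 = 40, 170×4/17 = 40, 170×5/17 = 50, 170×1/17 = 10, 170×3/17 = 30.
cat         O        E   (O−E)²/E
type 1     35       40     0.6250
type 2     44       40     0.4000
type 3     50       50     0.0000
type 4      6       10     1.6000
type 5     35       30     0.8333
Sum = 3.458

3.458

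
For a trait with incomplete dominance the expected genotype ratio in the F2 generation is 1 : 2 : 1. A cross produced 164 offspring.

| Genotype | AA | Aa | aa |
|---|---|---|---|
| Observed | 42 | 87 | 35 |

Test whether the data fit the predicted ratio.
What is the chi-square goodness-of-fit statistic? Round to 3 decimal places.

Ratio total = 4. Expected counts: 164×1/4 = 41, 164×2/4 = 82, 164×1/4 = 41.
AA: (42 − 41)²/41 = 1/41 = 0.0244
Aa: (87 − 82)²/82 = 25/82 = 0.3049
aa: (35 − 41)²/41 = 36/41 = 0.8780
Sum = 1.207

1.207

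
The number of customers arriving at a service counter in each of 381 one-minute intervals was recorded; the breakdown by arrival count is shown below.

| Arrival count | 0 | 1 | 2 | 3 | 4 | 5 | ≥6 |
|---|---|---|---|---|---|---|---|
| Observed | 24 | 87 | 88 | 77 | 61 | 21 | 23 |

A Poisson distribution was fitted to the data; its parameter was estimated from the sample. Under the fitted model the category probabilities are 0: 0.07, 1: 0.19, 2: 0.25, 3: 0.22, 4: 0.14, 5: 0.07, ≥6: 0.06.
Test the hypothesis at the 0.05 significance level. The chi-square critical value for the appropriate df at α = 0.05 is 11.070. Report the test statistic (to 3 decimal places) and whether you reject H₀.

Expected counts E_i = n·p_i: 381×0.07 = 26.67, 381×0.19 = 72.39, 381×0.25 = 95.25, 381×0.22 = 83.82, 381×0.14 = 53.34, 381×0.07 = 26.67, 381×0.06 = 22.86.
0: (24 − 26.67)²/26.67 = 7.1289/26.67 = 0.2673
1: (87 − 72.39)²/72.39 = 213.4521/72.39 = 2.9486
2: (88 − 95.25)²/95.25 = 52.5625/95.25 = 0.5518
3: (77 − 83.82)²/83.82 = 46.5124/83.82 = 0.5549
4: (61 − 53.34)²/53.34 = 58.6756/53.34 = 1.1000
5: (21 − 26.67)²/26.67 = 32.1489/26.67 = 1.2054
≥6: (23 − 22.86)²/22.86 = 0.0196/22.86 = 0.0009
Sum = 6.629
df = 5. Since 6.629 < 11.070, we do not reject H₀.

6.629; do not reject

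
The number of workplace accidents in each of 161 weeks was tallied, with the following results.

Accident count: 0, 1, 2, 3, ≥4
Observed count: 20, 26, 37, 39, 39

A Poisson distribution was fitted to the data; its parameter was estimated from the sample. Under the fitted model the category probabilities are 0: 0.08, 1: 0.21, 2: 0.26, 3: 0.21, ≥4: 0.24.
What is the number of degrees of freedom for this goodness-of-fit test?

There are k = 5 categories and 1 parameter estimated from the data, so df = 5 − 1 − 1 = 3.

3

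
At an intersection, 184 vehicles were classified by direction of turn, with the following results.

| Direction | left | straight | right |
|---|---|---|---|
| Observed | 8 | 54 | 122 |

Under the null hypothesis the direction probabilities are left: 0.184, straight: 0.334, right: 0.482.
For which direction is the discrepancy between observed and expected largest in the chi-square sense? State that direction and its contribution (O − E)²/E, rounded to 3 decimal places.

left, 19.746

Expected counts E_i = n·p_i: 184×0.184 = 33.856, 184×0.334 = 61.456, 184×0.482 = 88.688.
left: (8 − 33.856)²/33.856 = 668.532736/33.856 = 19.7464
straight: (54 − 61.456)²/61.456 = 55.591936/61.456 = 0.9046
right: (122 − 88.688)²/88.688 = 1109.689344/88.688 = 12.5123
The largest term is for left: 19.746.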